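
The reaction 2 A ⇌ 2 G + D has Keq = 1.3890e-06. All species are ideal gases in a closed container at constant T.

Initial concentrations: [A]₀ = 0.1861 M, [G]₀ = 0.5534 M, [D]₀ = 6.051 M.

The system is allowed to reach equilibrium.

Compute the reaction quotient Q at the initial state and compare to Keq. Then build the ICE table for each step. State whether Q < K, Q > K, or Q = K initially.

Q₀ = 53.51 vs Keq = 1.3890e-06 ⇒ Q>K, reverse
Step 1:
                  A         G         D
  init       0.1861    0.5534     6.051
  Δ           0.553    -0.553   -0.2765
  eq         0.7391 3.6251e-04     5.774
  solve Keq expr → x = -0.2765; check Q = 1.3890e-06

Q₀ = 53.51; Q > K (proceeds reverse)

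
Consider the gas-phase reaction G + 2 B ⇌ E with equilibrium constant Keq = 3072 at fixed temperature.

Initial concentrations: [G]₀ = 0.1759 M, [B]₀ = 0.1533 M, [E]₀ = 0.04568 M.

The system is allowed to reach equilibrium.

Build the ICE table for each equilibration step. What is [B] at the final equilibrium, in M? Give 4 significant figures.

[B]_eq = 0.01843 M

Q₀ = 11.05 vs Keq = 3072 ⇒ Q<K, forward
Step 1:
                   G          B          E
  init        0.1759     0.1533    0.04568
  Δ         -0.06744    -0.1349    0.06744
  eq          0.1085    0.01843     0.1131
  solve Keq expr → x = 0.06744; check Q = 3072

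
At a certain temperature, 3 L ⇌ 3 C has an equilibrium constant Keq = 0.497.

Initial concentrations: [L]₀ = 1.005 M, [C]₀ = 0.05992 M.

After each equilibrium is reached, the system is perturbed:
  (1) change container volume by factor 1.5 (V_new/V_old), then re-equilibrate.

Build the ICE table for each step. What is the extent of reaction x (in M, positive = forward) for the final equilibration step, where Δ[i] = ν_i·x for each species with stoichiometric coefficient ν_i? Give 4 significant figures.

x = 0 M

Q₀ = 2.1194e-04 vs Keq = 0.497 ⇒ Q<K, forward
Step 1:
                  L         C
  Initial     1.005   0.05992
  Change    -0.4108    0.4108
  Equil      0.5942    0.4707
  solve Keq expr → x = 0.1369; check Q = 0.497
Then change container volume by factor 1.5 (V_new/V_old).
Step 2:
                  L         C
  Initial    0.3962    0.3138
  Change          0         0
  Equil      0.3962    0.3138
  solve Keq expr → x = 0; check Q = 0.497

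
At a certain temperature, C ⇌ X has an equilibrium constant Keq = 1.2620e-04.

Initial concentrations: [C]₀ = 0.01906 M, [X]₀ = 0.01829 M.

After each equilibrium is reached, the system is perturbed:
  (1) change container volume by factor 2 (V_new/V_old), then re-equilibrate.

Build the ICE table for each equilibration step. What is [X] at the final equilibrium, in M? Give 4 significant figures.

Q₀ = 0.9596 vs Keq = 1.2620e-04 ⇒ Q>K, reverse
Step 1:
                  C         X
  I         0.01906   0.01829
  C         0.01829  -0.01829
  E         0.03735 4.7130e-06
  solve Keq expr → x = -0.01829; check Q = 1.2620e-04
Then change container volume by factor 2 (V_new/V_old).
Step 2:
                  C         X
  I         0.01867 2.3565e-06
  C               0         0
  E         0.01867 2.3565e-06
  solve Keq expr → x = 0; check Q = 1.2620e-04

[X]_eq = 2.3565e-06 M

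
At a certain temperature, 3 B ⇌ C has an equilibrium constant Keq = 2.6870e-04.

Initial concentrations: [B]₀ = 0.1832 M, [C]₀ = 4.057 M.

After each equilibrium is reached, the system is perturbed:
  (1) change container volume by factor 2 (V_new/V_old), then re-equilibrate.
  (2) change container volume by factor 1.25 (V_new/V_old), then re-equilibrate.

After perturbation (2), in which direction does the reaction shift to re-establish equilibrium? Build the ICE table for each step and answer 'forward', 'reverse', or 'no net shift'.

Q₀ = 659.8 vs Keq = 2.6870e-04 ⇒ Q>K, reverse
Step 1:
                    B           C
  init         0.1832       4.057
  Δ             11.03      -3.678
  eq            11.22      0.3792
  solve Keq expr → x = -3.678; check Q = 2.6870e-04
Then change container volume by factor 2 (V_new/V_old).
Step 2:
                    B           C
  init          5.608      0.1896
  Δ            0.3944     -0.1315
  eq            6.003     0.05812
  solve Keq expr → x = -0.1315; check Q = 2.6870e-04
Then change container volume by factor 1.25 (V_new/V_old).
Step 3:
                    B           C
  init          4.802      0.0465
  Δ           0.04754    -0.01585
  eq             4.85     0.03065
  solve Keq expr → x = -0.01585; check Q = 2.6870e-04

Direction: reverse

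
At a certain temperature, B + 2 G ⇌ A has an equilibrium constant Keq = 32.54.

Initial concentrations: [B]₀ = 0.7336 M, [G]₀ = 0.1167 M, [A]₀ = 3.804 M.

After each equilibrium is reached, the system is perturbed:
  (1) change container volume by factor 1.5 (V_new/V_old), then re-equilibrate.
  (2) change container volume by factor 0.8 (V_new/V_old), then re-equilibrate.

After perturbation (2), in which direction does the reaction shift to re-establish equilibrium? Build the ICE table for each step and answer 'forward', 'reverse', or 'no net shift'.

Q₀ = 380.7 vs Keq = 32.54 ⇒ Q>K, reverse
Step 1:
                   B          G          A
  init        0.7336     0.1167      3.804
  Δ           0.1233     0.2466    -0.1233
  eq          0.8569     0.3633      3.681
  solve Keq expr → x = -0.1233; check Q = 32.54
Then change container volume by factor 1.5 (V_new/V_old).
Step 2:
                   B          G          A
  init        0.5713     0.2422      2.454
  Δ          0.05111     0.1022   -0.05111
  eq          0.6224     0.3444      2.403
  solve Keq expr → x = -0.05111; check Q = 32.54
Then change container volume by factor 0.8 (V_new/V_old).
Step 3:
                   B          G          A
  init         0.778     0.4305      3.003
  Δ         -0.03763   -0.07526    0.03763
  eq          0.7404     0.3553      3.041
  solve Keq expr → x = 0.03763; check Q = 32.54

Direction: forward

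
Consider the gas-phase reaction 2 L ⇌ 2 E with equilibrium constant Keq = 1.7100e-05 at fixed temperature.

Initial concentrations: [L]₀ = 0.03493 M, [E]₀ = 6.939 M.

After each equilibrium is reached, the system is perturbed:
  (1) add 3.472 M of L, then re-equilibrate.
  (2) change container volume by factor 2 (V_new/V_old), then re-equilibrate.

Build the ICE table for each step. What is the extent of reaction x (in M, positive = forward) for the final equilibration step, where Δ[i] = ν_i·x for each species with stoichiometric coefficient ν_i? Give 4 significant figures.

Q₀ = 3.9464e+04 vs Keq = 1.7100e-05 ⇒ Q>K, reverse
Step 1:
                  L         E
  I         0.03493     6.939
  C            6.91     -6.91
  E           6.945   0.02872
  solve Keq expr → x = -3.455; check Q = 1.7100e-05
Then add 3.472 M of L.
Step 2:
                  L         E
  I           10.42   0.02872
  C         -0.0143    0.0143
  E            10.4   0.04302
  solve Keq expr → x = 0.007149; check Q = 1.7100e-05
Then change container volume by factor 2 (V_new/V_old).
Step 3:
                  L         E
  I           5.201   0.02151
  C               0         0
  E           5.201   0.02151
  solve Keq expr → x = 0; check Q = 1.7100e-05

x = 0 M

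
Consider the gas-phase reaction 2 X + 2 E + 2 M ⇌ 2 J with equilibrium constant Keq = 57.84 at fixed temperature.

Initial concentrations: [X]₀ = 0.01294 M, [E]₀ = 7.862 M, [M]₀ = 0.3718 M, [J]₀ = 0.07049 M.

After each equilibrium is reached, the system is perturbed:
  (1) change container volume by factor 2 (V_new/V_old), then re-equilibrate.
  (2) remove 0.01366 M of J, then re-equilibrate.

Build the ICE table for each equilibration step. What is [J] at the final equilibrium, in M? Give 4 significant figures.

Q₀ = 3.473 vs Keq = 57.84 ⇒ Q<K, forward
Step 1:
                  X         E         M         J
  Initial   0.01294     7.862    0.3718   0.07049
  Change  -0.009257 -0.009257 -0.009257  0.009257
  Equil    0.003683     7.853    0.3625   0.07975
  solve Keq expr → x = 0.004628; check Q = 57.84
Then change container volume by factor 2 (V_new/V_old).
Step 2:
                  X         E         M         J
  Initial  0.001842     3.926    0.1813   0.03987
  Change   0.004523  0.004523  0.004523 -0.004523
  Equil    0.006364     3.931    0.1858   0.03535
  solve Keq expr → x = -0.002261; check Q = 57.84
Then remove 0.01366 M of J.
Step 3:
                  X         E         M         J
  Initial  0.006364     3.931    0.1858   0.02169
  Change  -0.002042 -0.002042 -0.002042  0.002042
  Equil    0.004322     3.929    0.1838   0.02373
  solve Keq expr → x = 0.001021; check Q = 57.84

[J]_eq = 0.02373 M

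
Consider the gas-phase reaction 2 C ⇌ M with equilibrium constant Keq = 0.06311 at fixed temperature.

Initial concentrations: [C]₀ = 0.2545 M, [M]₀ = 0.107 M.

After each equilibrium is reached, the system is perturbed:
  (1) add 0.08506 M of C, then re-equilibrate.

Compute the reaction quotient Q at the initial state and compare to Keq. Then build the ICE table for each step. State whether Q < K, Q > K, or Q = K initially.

Q₀ = 1.652 vs Keq = 0.06311 ⇒ Q>K, reverse
Step 1:
                  C         M
  init       0.2545     0.107
  Δ          0.1892  -0.09458
  eq         0.4437   0.01242
  solve Keq expr → x = -0.09458; check Q = 0.06311
Then add 0.08506 M of C.
Step 2:
                  C         M
  init       0.5287   0.01242
  Δ        -0.00922   0.00461
  eq         0.5195   0.01703
  solve Keq expr → x = 0.00461; check Q = 0.06311

Q₀ = 1.652; Q > K (proceeds reverse)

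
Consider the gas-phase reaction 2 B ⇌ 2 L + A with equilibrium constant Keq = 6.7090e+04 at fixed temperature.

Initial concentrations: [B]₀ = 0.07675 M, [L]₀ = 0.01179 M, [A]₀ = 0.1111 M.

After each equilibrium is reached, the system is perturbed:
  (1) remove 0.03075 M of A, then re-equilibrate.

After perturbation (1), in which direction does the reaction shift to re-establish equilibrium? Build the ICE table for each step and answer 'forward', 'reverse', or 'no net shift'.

Q₀ = 0.002622 vs Keq = 6.7090e+04 ⇒ Q<K, forward
Step 1:
                    B           L           A
  I           0.07675     0.01179      0.1111
  C          -0.07662     0.07662     0.03831
  E        1.3193e-04     0.08841      0.1494
  solve Keq expr → x = 0.03831; check Q = 6.7090e+04
Then remove 0.03075 M of A.
Step 2:
                    B           L           A
  I        1.3193e-04     0.08841      0.1187
  C       -1.4335e-05  1.4335e-05  7.1676e-06
  E        1.1760e-04     0.08842      0.1187
  solve Keq expr → x = 7.1676e-06; check Q = 6.7090e+04

Direction: forward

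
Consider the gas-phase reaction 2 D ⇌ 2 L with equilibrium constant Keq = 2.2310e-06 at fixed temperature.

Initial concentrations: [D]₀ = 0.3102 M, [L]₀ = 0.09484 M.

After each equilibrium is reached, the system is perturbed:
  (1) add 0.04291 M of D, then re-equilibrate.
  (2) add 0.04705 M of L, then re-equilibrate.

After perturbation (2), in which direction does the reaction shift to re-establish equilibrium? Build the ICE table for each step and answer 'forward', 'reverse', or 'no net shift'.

Direction: reverse

Q₀ = 0.09348 vs Keq = 2.2310e-06 ⇒ Q>K, reverse
Step 1:
                    D           L
  I            0.3102     0.09484
  C           0.09424    -0.09424
  E            0.4044  6.0409e-04
  solve Keq expr → x = -0.04712; check Q = 2.2310e-06
Then add 0.04291 M of D.
Step 2:
                    D           L
  I            0.4473  6.0409e-04
  C       -6.3997e-05  6.3997e-05
  E            0.4473  6.6808e-04
  solve Keq expr → x = 3.1999e-05; check Q = 2.2310e-06
Then add 0.04705 M of L.
Step 3:
                    D           L
  I            0.4473     0.04772
  C           0.04698    -0.04698
  E            0.4943  7.3826e-04
  solve Keq expr → x = -0.02349; check Q = 2.2310e-06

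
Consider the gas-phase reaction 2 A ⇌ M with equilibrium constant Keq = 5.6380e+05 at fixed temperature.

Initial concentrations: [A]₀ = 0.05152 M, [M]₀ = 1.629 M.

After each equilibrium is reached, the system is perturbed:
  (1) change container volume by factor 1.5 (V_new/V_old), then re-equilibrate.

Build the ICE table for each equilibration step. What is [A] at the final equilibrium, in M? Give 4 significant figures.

[A]_eq = 0.001398 M

Q₀ = 613.7 vs Keq = 5.6380e+05 ⇒ Q<K, forward
Step 1:
                  A         M
  I         0.05152     1.629
  C        -0.04981    0.0249
  E        0.001713     1.654
  solve Keq expr → x = 0.0249; check Q = 5.6380e+05
Then change container volume by factor 1.5 (V_new/V_old).
Step 2:
                  A         M
  I        0.001142     1.103
  C       2.5654e-04 -1.2827e-04
  E        0.001398     1.102
  solve Keq expr → x = -1.2827e-04; check Q = 5.6380e+05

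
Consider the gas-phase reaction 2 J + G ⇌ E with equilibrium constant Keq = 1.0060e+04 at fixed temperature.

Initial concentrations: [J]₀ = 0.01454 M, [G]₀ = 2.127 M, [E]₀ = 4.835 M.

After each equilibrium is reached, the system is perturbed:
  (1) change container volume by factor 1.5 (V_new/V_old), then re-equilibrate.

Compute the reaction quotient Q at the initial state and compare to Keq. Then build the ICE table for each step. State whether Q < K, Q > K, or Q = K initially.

Q₀ = 1.0752e+04; Q > K (proceeds reverse)

Q₀ = 1.0752e+04 vs Keq = 1.0060e+04 ⇒ Q>K, reverse
Step 1:
                  J         G         E
  Initial   0.01454     2.127     4.835
  Change  4.9071e-04 2.4535e-04 -2.4535e-04
  Equil     0.01503     2.127     4.835
  solve Keq expr → x = -2.4535e-04; check Q = 1.0060e+04
Then change container volume by factor 1.5 (V_new/V_old).
Step 2:
                  J         G         E
  Initial   0.01002     1.418     3.223
  Change   0.004991  0.002496 -0.002496
  Equil     0.01501     1.421     3.221
  solve Keq expr → x = -0.002496; check Q = 1.0060e+04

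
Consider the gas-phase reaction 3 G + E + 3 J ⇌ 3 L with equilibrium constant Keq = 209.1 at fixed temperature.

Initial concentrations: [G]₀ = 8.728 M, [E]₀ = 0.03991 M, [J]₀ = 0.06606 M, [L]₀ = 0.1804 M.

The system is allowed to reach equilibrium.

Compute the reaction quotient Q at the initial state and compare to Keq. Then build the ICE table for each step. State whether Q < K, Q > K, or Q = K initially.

Q₀ = 0.7675 vs Keq = 209.1 ⇒ Q<K, forward
Step 1:
                   G          E          J          L
  I            8.728    0.03991    0.06606     0.1804
  C         -0.05034   -0.01678   -0.05034    0.05034
  E            8.678    0.02313    0.01572     0.2307
  solve Keq expr → x = 0.01678; check Q = 209.1

Q₀ = 0.7675; Q < K (proceeds forward)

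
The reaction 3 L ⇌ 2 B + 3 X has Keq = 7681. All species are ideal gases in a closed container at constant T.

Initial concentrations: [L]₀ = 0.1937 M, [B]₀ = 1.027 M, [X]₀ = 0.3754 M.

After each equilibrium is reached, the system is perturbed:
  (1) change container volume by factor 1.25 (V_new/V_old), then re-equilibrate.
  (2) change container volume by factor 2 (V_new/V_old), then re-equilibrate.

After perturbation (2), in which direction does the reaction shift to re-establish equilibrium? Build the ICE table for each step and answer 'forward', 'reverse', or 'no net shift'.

Q₀ = 7.678 vs Keq = 7681 ⇒ Q<K, forward
Step 1:
                  L         B         X
  Initial    0.1937     1.027    0.3754
  Change    -0.1639    0.1093    0.1639
  Equil     0.02977     1.136    0.5393
  solve Keq expr → x = 0.05464; check Q = 7681
Then change container volume by factor 1.25 (V_new/V_old).
Step 2:
                  L         B         X
  Initial   0.02381     0.909    0.4315
  Change  -0.003112  0.002075  0.003112
  Equil      0.0207    0.9111    0.4346
  solve Keq expr → x = 0.001037; check Q = 7681
Then change container volume by factor 2 (V_new/V_old).
Step 3:
                  L         B         X
  Initial   0.01035    0.4556    0.2173
  Change  -0.003695  0.002463  0.003695
  Equil    0.006655     0.458     0.221
  solve Keq expr → x = 0.001232; check Q = 7681

Direction: forward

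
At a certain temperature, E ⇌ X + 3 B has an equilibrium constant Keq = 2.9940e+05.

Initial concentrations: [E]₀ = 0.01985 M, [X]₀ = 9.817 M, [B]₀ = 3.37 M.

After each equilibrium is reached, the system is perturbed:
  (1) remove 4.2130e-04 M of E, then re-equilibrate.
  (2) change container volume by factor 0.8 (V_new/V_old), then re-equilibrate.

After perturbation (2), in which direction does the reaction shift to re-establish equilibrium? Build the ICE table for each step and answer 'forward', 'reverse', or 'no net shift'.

Q₀ = 1.8928e+04 vs Keq = 2.9940e+05 ⇒ Q<K, forward
Step 1:
                  E         X         B
  I         0.01985     9.817      3.37
  C        -0.01853   0.01853   0.05559
  E        0.001321     9.836     3.426
  solve Keq expr → x = 0.01853; check Q = 2.9940e+05
Then remove 4.2130e-04 M of E.
Step 2:
                  E         X         B
  I       8.9924e-04     9.836     3.426
  C       4.1979e-04 -4.1979e-04 -0.001259
  E        0.001319     9.835     3.424
  solve Keq expr → x = -4.1979e-04; check Q = 2.9940e+05
Then change container volume by factor 0.8 (V_new/V_old).
Step 3:
                  E         X         B
  I        0.001649     12.29      4.28
  C        0.001561 -0.001561 -0.004682
  E        0.003209     12.29     4.276
  solve Keq expr → x = -0.001561; check Q = 2.9940e+05

Direction: reverse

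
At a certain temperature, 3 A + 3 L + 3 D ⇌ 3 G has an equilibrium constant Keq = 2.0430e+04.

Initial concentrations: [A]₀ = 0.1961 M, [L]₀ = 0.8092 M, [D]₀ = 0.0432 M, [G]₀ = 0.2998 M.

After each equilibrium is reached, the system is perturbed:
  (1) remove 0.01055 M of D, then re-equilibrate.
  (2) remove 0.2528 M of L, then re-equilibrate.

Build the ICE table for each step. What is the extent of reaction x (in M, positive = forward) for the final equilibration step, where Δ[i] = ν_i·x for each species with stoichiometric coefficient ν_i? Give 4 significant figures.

x = -0.004663 M

Q₀ = 8.3646e+04 vs Keq = 2.0430e+04 ⇒ Q>K, reverse
Step 1:
                   A          L          D          G
  I           0.1961     0.8092     0.0432     0.2998
  C          0.01607    0.01607    0.01607   -0.01607
  E           0.2122     0.8253    0.05927     0.2837
  solve Keq expr → x = -0.005358; check Q = 2.0430e+04
Then remove 0.01055 M of D.
Step 2:
                   A          L          D          G
  I           0.2122     0.8253    0.04872     0.2837
  C         0.006849   0.006849   0.006849  -0.006849
  E            0.219     0.8321    0.05557     0.2769
  solve Keq expr → x = -0.002283; check Q = 2.0430e+04
Then remove 0.2528 M of L.
Step 3:
                   A          L          D          G
  I            0.219     0.5793    0.05557     0.2769
  C          0.01399    0.01399    0.01399   -0.01399
  E            0.233     0.5933    0.06956     0.2629
  solve Keq expr → x = -0.004663; check Q = 2.0430e+04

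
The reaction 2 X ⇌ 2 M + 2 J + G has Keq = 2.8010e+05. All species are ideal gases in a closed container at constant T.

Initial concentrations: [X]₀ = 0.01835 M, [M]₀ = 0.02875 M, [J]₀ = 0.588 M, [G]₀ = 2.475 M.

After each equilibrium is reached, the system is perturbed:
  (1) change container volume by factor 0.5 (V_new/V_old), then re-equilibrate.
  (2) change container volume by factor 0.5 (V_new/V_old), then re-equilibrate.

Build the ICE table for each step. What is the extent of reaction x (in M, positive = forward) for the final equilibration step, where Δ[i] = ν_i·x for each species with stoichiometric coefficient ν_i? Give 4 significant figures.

Q₀ = 2.101 vs Keq = 2.8010e+05 ⇒ Q<K, forward
Step 1:
                  X         M         J         G
  init      0.01835   0.02875     0.588     2.475
  Δ        -0.01827   0.01827   0.01827  0.009133
  eq      8.4885e-05   0.04702    0.6063     2.484
  solve Keq expr → x = 0.009133; check Q = 2.8010e+05
Then change container volume by factor 0.5 (V_new/V_old).
Step 2:
                  X         M         J         G
  init    1.6977e-04   0.09403     1.213     4.968
  Δ       3.0871e-04 -3.0871e-04 -3.0871e-04 -1.5435e-04
  eq      4.7848e-04   0.09372     1.212     4.968
  solve Keq expr → x = -1.5435e-04; check Q = 2.8010e+05
Then change container volume by factor 0.5 (V_new/V_old).
Step 3:
                  X         M         J         G
  init    9.5695e-04    0.1874     2.424     9.936
  Δ        0.001723 -0.001723 -0.001723 -8.6141e-04
  eq        0.00268    0.1857     2.423     9.935
  solve Keq expr → x = -8.6141e-04; check Q = 2.8010e+05

x = -8.6141e-04 M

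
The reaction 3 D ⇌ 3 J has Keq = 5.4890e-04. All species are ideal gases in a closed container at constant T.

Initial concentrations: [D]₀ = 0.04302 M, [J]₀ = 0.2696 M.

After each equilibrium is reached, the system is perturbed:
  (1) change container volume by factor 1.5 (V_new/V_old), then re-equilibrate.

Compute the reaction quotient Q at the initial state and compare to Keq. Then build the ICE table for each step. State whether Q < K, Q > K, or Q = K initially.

Q₀ = 246.1 vs Keq = 5.4890e-04 ⇒ Q>K, reverse
Step 1:
                    D           J
  I           0.04302      0.2696
  C            0.2459     -0.2459
  E             0.289     0.02366
  solve Keq expr → x = -0.08198; check Q = 5.4890e-04
Then change container volume by factor 1.5 (V_new/V_old).
Step 2:
                    D           J
  I            0.1926     0.01577
  C                 0           0
  E            0.1926     0.01577
  solve Keq expr → x = 0; check Q = 5.4890e-04

Q₀ = 246.1; Q > K (proceeds reverse)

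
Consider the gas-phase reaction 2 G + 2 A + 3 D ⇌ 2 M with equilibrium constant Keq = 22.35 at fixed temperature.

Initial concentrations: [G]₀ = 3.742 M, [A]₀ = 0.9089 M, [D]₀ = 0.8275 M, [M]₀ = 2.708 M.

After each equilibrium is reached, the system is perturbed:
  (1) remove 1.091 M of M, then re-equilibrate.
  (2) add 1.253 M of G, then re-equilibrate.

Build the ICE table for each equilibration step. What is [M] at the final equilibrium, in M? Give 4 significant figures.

[M]_eq = 1.971 M

Q₀ = 1.119 vs Keq = 22.35 ⇒ Q<K, forward
Step 1:
                  G         A         D         M
  init        3.742    0.9089    0.8275     2.708
  Δ         -0.2655   -0.2655   -0.3983    0.2655
  eq          3.476    0.6434    0.4292     2.974
  solve Keq expr → x = 0.1328; check Q = 22.35
Then remove 1.091 M of M.
Step 2:
                  G         A         D         M
  init        3.476    0.6434    0.4292     1.883
  Δ        -0.05532  -0.05532  -0.08298   0.05532
  eq          3.421    0.5881    0.3462     1.938
  solve Keq expr → x = 0.02766; check Q = 22.35
Then add 1.253 M of G.
Step 3:
                  G         A         D         M
  init        4.674    0.5881    0.3462     1.938
  Δ        -0.03289  -0.03289  -0.04934   0.03289
  eq          4.641    0.5552    0.2969     1.971
  solve Keq expr → x = 0.01645; check Q = 22.35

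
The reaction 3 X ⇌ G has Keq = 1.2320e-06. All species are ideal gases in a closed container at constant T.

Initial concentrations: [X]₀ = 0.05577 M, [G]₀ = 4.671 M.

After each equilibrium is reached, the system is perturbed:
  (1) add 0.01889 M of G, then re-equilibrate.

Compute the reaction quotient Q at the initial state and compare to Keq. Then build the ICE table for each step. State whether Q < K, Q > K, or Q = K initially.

Q₀ = 2.6928e+04 vs Keq = 1.2320e-06 ⇒ Q>K, reverse
Step 1:
                    X           G
  Initial     0.05577       4.671
  Change           14      -4.668
  Equil         14.06    0.003423
  solve Keq expr → x = -4.668; check Q = 1.2320e-06
Then add 0.01889 M of G.
Step 2:
                    X           G
  Initial       14.06     0.02231
  Change      0.05655    -0.01885
  Equil         14.12    0.003465
  solve Keq expr → x = -0.01885; check Q = 1.2320e-06

Q₀ = 2.6928e+04; Q > K (proceeds reverse)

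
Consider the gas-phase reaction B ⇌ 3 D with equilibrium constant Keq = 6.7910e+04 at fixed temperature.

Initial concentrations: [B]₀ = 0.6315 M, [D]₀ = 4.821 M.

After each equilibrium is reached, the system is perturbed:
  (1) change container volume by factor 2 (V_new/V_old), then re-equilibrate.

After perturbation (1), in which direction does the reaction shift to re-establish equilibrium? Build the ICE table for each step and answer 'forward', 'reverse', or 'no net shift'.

Direction: forward

Q₀ = 177.4 vs Keq = 6.7910e+04 ⇒ Q<K, forward
Step 1:
                    B           D
  I            0.6315       4.821
  C           -0.6271       1.881
  E          0.004433       6.702
  solve Keq expr → x = 0.6271; check Q = 6.7910e+04
Then change container volume by factor 2 (V_new/V_old).
Step 2:
                    B           D
  I          0.002217       3.351
  C          -0.00166     0.00498
  E        5.5663e-04       3.356
  solve Keq expr → x = 0.00166; check Q = 6.7910e+04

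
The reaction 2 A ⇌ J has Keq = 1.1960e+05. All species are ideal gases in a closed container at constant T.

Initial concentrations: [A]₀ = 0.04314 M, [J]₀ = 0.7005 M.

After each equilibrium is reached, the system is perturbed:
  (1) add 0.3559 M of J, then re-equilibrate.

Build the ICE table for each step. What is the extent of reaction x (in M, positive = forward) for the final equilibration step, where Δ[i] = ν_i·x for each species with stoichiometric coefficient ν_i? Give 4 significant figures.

Q₀ = 376.4 vs Keq = 1.1960e+05 ⇒ Q<K, forward
Step 1:
                  A         J
  Initial   0.04314    0.7005
  Change   -0.04068   0.02034
  Equil    0.002455    0.7208
  solve Keq expr → x = 0.02034; check Q = 1.1960e+05
Then add 0.3559 M of J.
Step 2:
                  A         J
  Initial  0.002455     1.077
  Change  5.4508e-04 -2.7254e-04
  Equil       0.003     1.076
  solve Keq expr → x = -2.7254e-04; check Q = 1.1960e+05

x = -2.7254e-04 M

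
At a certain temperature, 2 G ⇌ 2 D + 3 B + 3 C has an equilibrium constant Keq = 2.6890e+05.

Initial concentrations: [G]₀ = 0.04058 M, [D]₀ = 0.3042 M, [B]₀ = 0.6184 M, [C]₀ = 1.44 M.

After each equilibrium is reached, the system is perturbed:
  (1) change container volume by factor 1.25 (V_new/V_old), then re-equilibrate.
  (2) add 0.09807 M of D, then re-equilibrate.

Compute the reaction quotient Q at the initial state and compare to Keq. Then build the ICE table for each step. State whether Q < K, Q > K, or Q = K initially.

Q₀ = 39.68; Q < K (proceeds forward)

Q₀ = 39.68 vs Keq = 2.6890e+05 ⇒ Q<K, forward
Step 1:
                  G         D         B         C
  Initial   0.04058    0.3042    0.6184      1.44
  Change    -0.0399    0.0399   0.05985   0.05985
  Equil   6.8084e-04    0.3441    0.6782       1.5
  solve Keq expr → x = 0.01995; check Q = 2.6890e+05
Then change container volume by factor 1.25 (V_new/V_old).
Step 2:
                  G         D         B         C
  Initial 5.4467e-04    0.2753    0.5426       1.2
  Change  -2.6508e-04 2.6508e-04 3.9763e-04 3.9763e-04
  Equil   2.7959e-04    0.2755     0.543       1.2
  solve Keq expr → x = 1.3254e-04; check Q = 2.6890e+05
Then add 0.09807 M of D.
Step 3:
                  G         D         B         C
  Initial 2.7959e-04    0.3736     0.543       1.2
  Change  9.9181e-05 -9.9181e-05 -1.4877e-04 -1.4877e-04
  Equil   3.7877e-04    0.3735    0.5428       1.2
  solve Keq expr → x = -4.9591e-05; check Q = 2.6890e+05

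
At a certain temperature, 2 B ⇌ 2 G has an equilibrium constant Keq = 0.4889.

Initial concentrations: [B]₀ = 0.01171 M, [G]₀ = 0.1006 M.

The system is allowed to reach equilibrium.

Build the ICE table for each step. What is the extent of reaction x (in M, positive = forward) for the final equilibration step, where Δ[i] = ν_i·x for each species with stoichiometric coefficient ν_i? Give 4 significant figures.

Q₀ = 73.8 vs Keq = 0.4889 ⇒ Q>K, reverse
Step 1:
                   B          G
  Initial    0.01171     0.1006
  Change     0.05439   -0.05439
  Equil       0.0661    0.04621
  solve Keq expr → x = -0.02719; check Q = 0.4889

x = -0.02719 M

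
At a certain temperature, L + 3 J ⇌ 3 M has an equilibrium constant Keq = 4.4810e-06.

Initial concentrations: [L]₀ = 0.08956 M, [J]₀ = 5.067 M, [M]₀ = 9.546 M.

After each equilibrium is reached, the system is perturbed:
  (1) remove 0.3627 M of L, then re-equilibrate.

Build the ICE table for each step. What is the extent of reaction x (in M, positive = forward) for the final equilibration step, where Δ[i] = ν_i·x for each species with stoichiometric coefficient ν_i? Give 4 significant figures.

Q₀ = 74.66 vs Keq = 4.4810e-06 ⇒ Q>K, reverse
Step 1:
                   L          J          M
  init       0.08956      5.067      9.546
  Δ            3.067      9.201     -9.201
  eq           3.157      14.27     0.3451
  solve Keq expr → x = -3.067; check Q = 4.4810e-06
Then remove 0.3627 M of L.
Step 2:
                   L          J          M
  init         2.794      14.27     0.3451
  Δ         0.004425    0.01327   -0.01327
  eq           2.798      14.28     0.3318
  solve Keq expr → x = -0.004425; check Q = 4.4810e-06

x = -0.004425 M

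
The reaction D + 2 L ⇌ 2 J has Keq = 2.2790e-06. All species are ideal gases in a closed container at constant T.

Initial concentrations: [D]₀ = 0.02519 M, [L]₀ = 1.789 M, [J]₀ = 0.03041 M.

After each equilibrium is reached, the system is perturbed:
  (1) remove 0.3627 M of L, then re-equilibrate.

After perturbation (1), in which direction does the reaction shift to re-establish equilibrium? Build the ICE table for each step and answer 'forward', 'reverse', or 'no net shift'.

Q₀ = 0.01147 vs Keq = 2.2790e-06 ⇒ Q>K, reverse
Step 1:
                  D         L         J
  I         0.02519     1.789   0.03041
  C         0.01493   0.02986  -0.02986
  E         0.04012     1.819 5.4999e-04
  solve Keq expr → x = -0.01493; check Q = 2.2790e-06
Then remove 0.3627 M of L.
Step 2:
                  D         L         J
  I         0.04012     1.456 5.4999e-04
  C       5.4670e-05 1.0934e-04 -1.0934e-04
  E         0.04017     1.456 4.4065e-04
  solve Keq expr → x = -5.4670e-05; check Q = 2.2790e-06

Direction: reverse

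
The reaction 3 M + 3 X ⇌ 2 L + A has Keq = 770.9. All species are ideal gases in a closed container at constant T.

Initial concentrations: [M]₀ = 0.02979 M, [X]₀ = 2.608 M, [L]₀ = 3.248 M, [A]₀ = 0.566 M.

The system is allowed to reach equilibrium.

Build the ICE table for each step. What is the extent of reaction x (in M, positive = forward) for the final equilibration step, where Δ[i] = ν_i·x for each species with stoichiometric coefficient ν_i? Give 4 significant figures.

Q₀ = 1.2733e+04 vs Keq = 770.9 ⇒ Q>K, reverse
Step 1:
                   M          X          L          A
  I          0.02979      2.608      3.248      0.566
  C          0.04373    0.04373   -0.02916   -0.01458
  E          0.07352      2.652      3.219     0.5514
  solve Keq expr → x = -0.01458; check Q = 770.9

x = -0.01458 M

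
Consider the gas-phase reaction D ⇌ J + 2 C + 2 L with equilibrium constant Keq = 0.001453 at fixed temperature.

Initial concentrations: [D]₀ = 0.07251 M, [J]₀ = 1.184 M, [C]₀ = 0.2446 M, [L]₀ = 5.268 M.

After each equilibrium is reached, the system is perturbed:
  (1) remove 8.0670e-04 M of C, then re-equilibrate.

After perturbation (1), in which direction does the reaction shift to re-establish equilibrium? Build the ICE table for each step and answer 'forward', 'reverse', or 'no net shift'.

Direction: forward

Q₀ = 27.11 vs Keq = 0.001453 ⇒ Q>K, reverse
Step 1:
                  D         J         C         L
  init      0.07251     1.184    0.2446     5.268
  Δ          0.1207   -0.1207   -0.2414   -0.2414
  eq         0.1932     1.063  0.003232     5.027
  solve Keq expr → x = -0.1207; check Q = 0.001453
Then remove 8.0670e-04 M of C.
Step 2:
                  D         J         C         L
  init       0.1932     1.063  0.002426     5.027
  Δ       -4.0111e-04 4.0111e-04 8.0222e-04 8.0222e-04
  eq         0.1928     1.064  0.003228     5.027
  solve Keq expr → x = 4.0111e-04; check Q = 0.001453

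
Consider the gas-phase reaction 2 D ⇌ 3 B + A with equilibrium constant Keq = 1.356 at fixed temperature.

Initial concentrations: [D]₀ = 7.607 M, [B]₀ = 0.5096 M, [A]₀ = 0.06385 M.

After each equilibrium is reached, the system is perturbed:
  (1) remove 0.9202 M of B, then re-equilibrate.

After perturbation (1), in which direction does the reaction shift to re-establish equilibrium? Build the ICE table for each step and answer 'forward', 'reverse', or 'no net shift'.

Q₀ = 1.4602e-04 vs Keq = 1.356 ⇒ Q<K, forward
Step 1:
                   D          B          A
  init         7.607     0.5096    0.06385
  Δ           -1.964      2.946     0.9821
  eq           5.643      3.456      1.046
  solve Keq expr → x = 0.9821; check Q = 1.356
Then remove 0.9202 M of B.
Step 2:
                   D          B          A
  init         5.643      2.536      1.046
  Δ          -0.3864     0.5795     0.1932
  eq           5.256      3.115      1.239
  solve Keq expr → x = 0.1932; check Q = 1.356

Direction: forward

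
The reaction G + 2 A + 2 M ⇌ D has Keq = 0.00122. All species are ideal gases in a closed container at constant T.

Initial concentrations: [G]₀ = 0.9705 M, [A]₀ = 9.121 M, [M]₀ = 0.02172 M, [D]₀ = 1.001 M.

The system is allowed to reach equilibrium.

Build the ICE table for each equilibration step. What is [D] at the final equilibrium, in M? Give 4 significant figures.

Q₀ = 26.28 vs Keq = 0.00122 ⇒ Q>K, reverse
Step 1:
                  G         A         M         D
  init       0.9705     9.121   0.02172     1.001
  Δ          0.6403     1.281     1.281   -0.6403
  eq          1.611      10.4     1.302    0.3607
  solve Keq expr → x = -0.6403; check Q = 0.00122

[D]_eq = 0.3607 M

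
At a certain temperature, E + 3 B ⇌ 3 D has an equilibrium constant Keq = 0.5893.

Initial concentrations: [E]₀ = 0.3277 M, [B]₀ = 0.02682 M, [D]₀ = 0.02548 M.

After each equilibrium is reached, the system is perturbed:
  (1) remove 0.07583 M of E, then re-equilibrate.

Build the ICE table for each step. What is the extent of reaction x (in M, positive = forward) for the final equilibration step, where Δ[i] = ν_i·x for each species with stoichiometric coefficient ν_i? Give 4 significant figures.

x = -3.4657e-04 M

Q₀ = 2.617 vs Keq = 0.5893 ⇒ Q>K, reverse
Step 1:
                    E           B           D
  I            0.3277     0.02682     0.02548
  C          0.002099    0.006297   -0.006297
  E            0.3298     0.03312     0.01918
  solve Keq expr → x = -0.002099; check Q = 0.5893
Then remove 0.07583 M of E.
Step 2:
                    E           B           D
  I             0.254     0.03312     0.01918
  C        3.4657e-04     0.00104    -0.00104
  E            0.2543     0.03416     0.01814
  solve Keq expr → x = -3.4657e-04; check Q = 0.5893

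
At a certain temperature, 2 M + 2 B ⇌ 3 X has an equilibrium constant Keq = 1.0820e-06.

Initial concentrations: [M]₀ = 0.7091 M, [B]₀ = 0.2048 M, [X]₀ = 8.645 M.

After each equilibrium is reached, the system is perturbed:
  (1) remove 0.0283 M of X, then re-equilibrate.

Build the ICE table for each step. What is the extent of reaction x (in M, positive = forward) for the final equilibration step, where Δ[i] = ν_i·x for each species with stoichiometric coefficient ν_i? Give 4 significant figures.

x = 0.009278 M

Q₀ = 3.0635e+04 vs Keq = 1.0820e-06 ⇒ Q>K, reverse
Step 1:
                   M          B          X
  I           0.7091     0.2048      8.645
  C            5.686      5.686      -8.53
  E            6.396      5.891     0.1154
  solve Keq expr → x = -2.843; check Q = 1.0820e-06
Then remove 0.0283 M of X.
Step 2:
                   M          B          X
  I            6.396      5.891    0.08708
  C         -0.01856   -0.01856    0.02783
  E            6.377      5.873     0.1149
  solve Keq expr → x = 0.009278; check Q = 1.0820e-06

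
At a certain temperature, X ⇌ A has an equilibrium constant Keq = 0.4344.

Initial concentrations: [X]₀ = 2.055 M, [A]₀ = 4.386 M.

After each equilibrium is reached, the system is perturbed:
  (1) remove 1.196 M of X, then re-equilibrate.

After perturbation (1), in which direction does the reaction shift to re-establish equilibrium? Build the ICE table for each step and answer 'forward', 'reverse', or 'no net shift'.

Direction: reverse

Q₀ = 2.134 vs Keq = 0.4344 ⇒ Q>K, reverse
Step 1:
                    X           A
  I             2.055       4.386
  C             2.435      -2.435
  E              4.49       1.951
  solve Keq expr → x = -2.435; check Q = 0.4344
Then remove 1.196 M of X.
Step 2:
                    X           A
  I             3.294       1.951
  C            0.3622     -0.3622
  E             3.657       1.588
  solve Keq expr → x = -0.3622; check Q = 0.4344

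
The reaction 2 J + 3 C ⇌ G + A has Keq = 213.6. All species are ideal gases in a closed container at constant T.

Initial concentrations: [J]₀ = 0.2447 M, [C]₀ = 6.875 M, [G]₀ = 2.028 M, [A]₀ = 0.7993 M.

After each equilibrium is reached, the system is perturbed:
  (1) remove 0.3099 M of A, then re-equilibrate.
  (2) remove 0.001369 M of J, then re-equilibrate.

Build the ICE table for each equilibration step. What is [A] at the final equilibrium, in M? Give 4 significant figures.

[A]_eq = 0.6087 M

Q₀ = 0.08331 vs Keq = 213.6 ⇒ Q<K, forward
Step 1:
                  J         C         G         A
  init       0.2447     6.875     2.028    0.7993
  Δ         -0.2389   -0.3584    0.1195    0.1195
  eq       0.005777     6.517     2.147    0.9188
  solve Keq expr → x = 0.1195; check Q = 213.6
Then remove 0.3099 M of A.
Step 2:
                  J         C         G         A
  init     0.005777     6.517     2.147    0.6089
  Δ        -0.00107 -0.001605 5.3492e-04 5.3492e-04
  eq       0.004708     6.515     2.148    0.6094
  solve Keq expr → x = 5.3492e-04; check Q = 213.6
Then remove 0.001369 M of J.
Step 3:
                  J         C         G         A
  init     0.003339     6.515     2.148    0.6094
  Δ        0.001363  0.002045 -6.8170e-04 -6.8170e-04
  eq       0.004702     6.517     2.147    0.6087
  solve Keq expr → x = -6.8170e-04; check Q = 213.6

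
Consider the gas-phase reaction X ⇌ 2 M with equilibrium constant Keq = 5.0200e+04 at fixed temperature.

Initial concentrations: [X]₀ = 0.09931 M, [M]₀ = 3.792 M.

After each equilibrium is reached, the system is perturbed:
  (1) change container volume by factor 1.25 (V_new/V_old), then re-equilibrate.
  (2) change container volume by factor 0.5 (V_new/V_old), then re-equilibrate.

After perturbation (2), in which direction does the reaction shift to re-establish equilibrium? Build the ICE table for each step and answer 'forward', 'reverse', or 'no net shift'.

Direction: reverse

Q₀ = 144.8 vs Keq = 5.0200e+04 ⇒ Q<K, forward
Step 1:
                    X           M
  Initial     0.09931       3.792
  Change     -0.09899       0.198
  Equil    3.1713e-04        3.99
  solve Keq expr → x = 0.09899; check Q = 5.0200e+04
Then change container volume by factor 1.25 (V_new/V_old).
Step 2:
                    X           M
  Initial  2.5370e-04       3.192
  Change  -5.0728e-05  1.0146e-04
  Equil    2.0298e-04       3.192
  solve Keq expr → x = 5.0728e-05; check Q = 5.0200e+04
Then change container volume by factor 0.5 (V_new/V_old).
Step 3:
                    X           M
  Initial  4.0595e-04       6.384
  Change   4.0575e-04 -8.1149e-04
  Equil    8.1170e-04       6.383
  solve Keq expr → x = -4.0575e-04; check Q = 5.0200e+04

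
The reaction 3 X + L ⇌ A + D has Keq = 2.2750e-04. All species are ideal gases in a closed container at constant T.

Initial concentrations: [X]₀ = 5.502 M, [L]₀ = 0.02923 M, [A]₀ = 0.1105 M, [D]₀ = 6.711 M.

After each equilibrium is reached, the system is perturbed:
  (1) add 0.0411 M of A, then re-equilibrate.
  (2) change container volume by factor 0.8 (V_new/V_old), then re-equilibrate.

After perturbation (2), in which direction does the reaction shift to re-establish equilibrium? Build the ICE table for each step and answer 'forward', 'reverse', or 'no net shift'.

Direction: forward

Q₀ = 0.1523 vs Keq = 2.2750e-04 ⇒ Q>K, reverse
Step 1:
                   X          L          A          D
  I            5.502    0.02923     0.1105      6.711
  C           0.3287     0.1096    -0.1096    -0.1096
  E            5.831     0.1388 9.4804e-04      6.601
  solve Keq expr → x = -0.1096; check Q = 2.2750e-04
Then add 0.0411 M of A.
Step 2:
                   X          L          A          D
  I            5.831     0.1388    0.04205      6.601
  C           0.1222    0.04073   -0.04073   -0.04073
  E            5.953     0.1795   0.001313      6.561
  solve Keq expr → x = -0.04073; check Q = 2.2750e-04
Then change container volume by factor 0.8 (V_new/V_old).
Step 3:
                   X          L          A          D
  I            7.441     0.2244   0.001641      8.201
  C        -0.002729 -9.0981e-04 9.0981e-04 9.0981e-04
  E            7.438     0.2235   0.002551      8.202
  solve Keq expr → x = 9.0981e-04; check Q = 2.2750e-04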